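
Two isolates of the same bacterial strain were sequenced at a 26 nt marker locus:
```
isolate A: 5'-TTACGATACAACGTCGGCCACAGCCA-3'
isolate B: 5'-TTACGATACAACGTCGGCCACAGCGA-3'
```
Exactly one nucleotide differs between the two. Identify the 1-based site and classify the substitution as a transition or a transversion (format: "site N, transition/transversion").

The sequences differ only at site 25: C→G (pyrimidine→purine), a transversion.

site 25, transversion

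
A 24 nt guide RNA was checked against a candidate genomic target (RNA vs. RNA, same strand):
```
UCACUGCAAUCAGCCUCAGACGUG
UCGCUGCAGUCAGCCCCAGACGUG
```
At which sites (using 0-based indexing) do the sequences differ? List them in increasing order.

2, 8, 15

Differences at site 2 (A→G), site 8 (A→G), site 15 (U→C).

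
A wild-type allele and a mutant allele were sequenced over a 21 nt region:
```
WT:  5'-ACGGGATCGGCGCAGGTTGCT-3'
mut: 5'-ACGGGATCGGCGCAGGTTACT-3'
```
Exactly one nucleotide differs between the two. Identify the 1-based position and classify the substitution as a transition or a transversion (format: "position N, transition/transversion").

position 19, transition

Position 19 changes G→A. G is a purine and A is a purine, so this is a transition.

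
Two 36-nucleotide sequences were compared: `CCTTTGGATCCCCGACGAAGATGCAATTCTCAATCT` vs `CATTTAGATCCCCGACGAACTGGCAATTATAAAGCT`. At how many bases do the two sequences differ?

8

Comparing position by position, 8 bases differ: 2 (C/A), 6 (G/A), 20 (G/C), 21 (A/T), 22 (T/G), 29 (C/A), 31 (C/A), 34 (T/G).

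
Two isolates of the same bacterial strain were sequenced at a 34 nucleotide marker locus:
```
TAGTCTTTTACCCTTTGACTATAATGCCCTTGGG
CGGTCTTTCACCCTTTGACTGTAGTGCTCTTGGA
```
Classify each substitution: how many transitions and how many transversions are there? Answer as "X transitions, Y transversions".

Mismatches (1-based):
base 1: T→C (pyrimidine→pyrimidine, transition)
base 2: A→G (purine→purine, transition)
base 9: T→C (pyrimidine→pyrimidine, transition)
base 21: A→G (purine→purine, transition)
base 24: A→G (purine→purine, transition)
base 28: C→T (pyrimidine→pyrimidine, transition)
base 34: G→A (purine→purine, transition)

7 transitions, 0 transversions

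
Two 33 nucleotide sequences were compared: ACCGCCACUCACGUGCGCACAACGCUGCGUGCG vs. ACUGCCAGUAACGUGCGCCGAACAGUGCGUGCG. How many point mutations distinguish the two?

7

Mismatches (1-based): site 3: C→U; site 8: C→G; site 10: C→A; site 19: A→C; site 20: C→G; site 24: G→A; site 25: C→G.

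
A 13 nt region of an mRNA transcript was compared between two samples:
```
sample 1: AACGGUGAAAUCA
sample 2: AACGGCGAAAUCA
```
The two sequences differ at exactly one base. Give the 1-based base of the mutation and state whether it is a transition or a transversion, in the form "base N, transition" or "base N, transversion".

The sequences differ only at base 6: U→C (pyrimidine→pyrimidine), a transition.

base 6, transition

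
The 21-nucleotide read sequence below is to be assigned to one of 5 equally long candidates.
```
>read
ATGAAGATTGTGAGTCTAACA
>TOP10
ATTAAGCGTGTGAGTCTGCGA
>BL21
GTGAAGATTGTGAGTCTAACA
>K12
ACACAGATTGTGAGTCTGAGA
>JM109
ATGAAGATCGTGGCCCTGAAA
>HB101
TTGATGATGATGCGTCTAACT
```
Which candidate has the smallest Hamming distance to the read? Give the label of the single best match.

TOP10 differs at 6 sites; BL21 differs at 1 site; K12 differs at 5 sites; JM109 differs at 6 sites; HB101 differs at 6 sites. The closest is BL21.

BL21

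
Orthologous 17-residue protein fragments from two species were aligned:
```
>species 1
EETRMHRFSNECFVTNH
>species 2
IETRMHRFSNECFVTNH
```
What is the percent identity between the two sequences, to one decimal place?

94.1%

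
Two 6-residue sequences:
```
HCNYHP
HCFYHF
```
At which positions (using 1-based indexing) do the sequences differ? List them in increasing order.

Differences at position 3 (N→F), position 6 (P→F).

3, 6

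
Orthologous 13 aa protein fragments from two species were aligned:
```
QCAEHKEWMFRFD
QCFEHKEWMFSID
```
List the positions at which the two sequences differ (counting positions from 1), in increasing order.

3, 11, 12

Differences at position 3 (A→F), position 11 (R→S), position 12 (F→I).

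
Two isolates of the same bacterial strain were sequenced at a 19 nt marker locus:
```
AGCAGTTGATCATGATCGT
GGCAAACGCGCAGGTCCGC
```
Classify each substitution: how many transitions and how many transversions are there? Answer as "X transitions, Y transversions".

5 transitions, 5 transversions

Transitions (purine↔purine or pyrimidine↔pyrimidine): 1 A→G, 5 G→A, 7 T→C, 16 T→C, 19 T→C.
Transversions (purine↔pyrimidine): 6 T→A, 9 A→C, 10 T→G, 13 T→G, 15 A→T.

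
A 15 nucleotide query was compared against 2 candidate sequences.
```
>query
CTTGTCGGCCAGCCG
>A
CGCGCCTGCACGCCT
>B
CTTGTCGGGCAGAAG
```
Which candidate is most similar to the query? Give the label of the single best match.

Hamming distances to query — A: 7; B: 3.
Smallest is B with 3 mismatches.

B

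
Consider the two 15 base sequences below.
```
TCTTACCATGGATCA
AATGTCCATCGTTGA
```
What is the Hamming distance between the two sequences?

Comparing position by position, 7 sites differ: 1 (T/A), 2 (C/A), 4 (T/G), 5 (A/T), 10 (G/C), 12 (A/T), 14 (C/G).

7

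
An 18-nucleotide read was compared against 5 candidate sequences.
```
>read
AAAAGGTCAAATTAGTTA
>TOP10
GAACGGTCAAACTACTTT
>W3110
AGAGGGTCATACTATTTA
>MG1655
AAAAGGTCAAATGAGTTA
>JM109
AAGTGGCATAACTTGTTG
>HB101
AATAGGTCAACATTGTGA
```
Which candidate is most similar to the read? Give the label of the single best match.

TOP10 differs at 5 bases; W3110 differs at 5 bases; MG1655 differs at 1 base; JM109 differs at 8 bases; HB101 differs at 5 bases. The closest is MG1655.

MG1655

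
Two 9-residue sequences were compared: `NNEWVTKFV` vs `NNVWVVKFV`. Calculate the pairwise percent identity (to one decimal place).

77.8%

2 positions differ (3, 6), so 7 of 9 match: 7/9 = 77.78%.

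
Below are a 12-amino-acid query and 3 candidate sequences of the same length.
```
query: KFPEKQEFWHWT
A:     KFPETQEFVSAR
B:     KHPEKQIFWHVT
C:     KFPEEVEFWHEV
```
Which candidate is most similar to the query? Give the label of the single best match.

Hamming distances to query — A: 5; B: 3; C: 4.
Smallest is B with 3 mismatches.

B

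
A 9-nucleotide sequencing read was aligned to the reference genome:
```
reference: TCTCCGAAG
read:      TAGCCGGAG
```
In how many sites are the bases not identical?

3

Mismatches (1-based): site 2: C→A; site 3: T→G; site 7: A→G.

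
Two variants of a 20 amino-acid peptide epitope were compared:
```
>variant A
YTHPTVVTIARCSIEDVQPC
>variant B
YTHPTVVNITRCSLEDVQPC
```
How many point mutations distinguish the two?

3

Comparing position by position, 3 residues differ: 8 (T/N), 10 (A/T), 14 (I/L).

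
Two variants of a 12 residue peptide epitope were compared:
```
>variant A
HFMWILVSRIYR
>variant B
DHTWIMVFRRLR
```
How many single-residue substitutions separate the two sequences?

7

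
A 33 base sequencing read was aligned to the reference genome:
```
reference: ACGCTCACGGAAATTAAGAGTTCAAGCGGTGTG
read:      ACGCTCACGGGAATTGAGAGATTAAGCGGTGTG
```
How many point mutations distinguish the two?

4

Mismatches (1-based): position 11: A→G; position 16: A→G; position 21: T→A; position 23: C→T.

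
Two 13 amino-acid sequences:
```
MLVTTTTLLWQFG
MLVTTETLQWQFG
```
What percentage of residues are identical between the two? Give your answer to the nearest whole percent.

85%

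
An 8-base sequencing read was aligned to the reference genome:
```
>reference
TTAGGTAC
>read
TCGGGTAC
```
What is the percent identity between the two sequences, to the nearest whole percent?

Mismatches at positions 2, 3 (1-based): 2 of 8.
Identical positions: 6/8 = 75% → 75%.

75%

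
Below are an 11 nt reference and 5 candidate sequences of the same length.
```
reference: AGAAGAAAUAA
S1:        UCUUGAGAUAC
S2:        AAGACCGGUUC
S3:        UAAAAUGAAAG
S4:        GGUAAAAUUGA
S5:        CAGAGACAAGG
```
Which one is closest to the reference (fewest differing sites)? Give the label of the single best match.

S1 differs at 6 sites; S2 differs at 8 sites; S3 differs at 7 sites; S4 differs at 5 sites; S5 differs at 7 sites. The closest is S4.

S4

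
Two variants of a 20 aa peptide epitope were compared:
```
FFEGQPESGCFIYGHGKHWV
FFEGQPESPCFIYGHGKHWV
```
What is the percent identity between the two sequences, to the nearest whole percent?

95%

1 position differs (9), so 19 of 20 match: 19/20 = 95%.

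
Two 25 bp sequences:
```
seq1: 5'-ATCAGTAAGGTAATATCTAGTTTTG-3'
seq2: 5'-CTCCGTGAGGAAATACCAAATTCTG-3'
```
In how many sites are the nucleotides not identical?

Comparing position by position, 8 sites differ: 1 (A/C), 4 (A/C), 7 (A/G), 11 (T/A), 16 (T/C), 18 (T/A), 20 (G/A), 23 (T/C).

8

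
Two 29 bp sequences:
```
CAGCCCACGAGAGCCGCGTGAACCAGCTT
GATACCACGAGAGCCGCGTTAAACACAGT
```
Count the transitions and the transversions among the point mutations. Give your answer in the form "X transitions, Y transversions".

Mismatches (1-based):
position 1: C→G (pyrimidine→purine, transversion)
position 3: G→T (purine→pyrimidine, transversion)
position 4: C→A (pyrimidine→purine, transversion)
position 20: G→T (purine→pyrimidine, transversion)
position 23: C→A (pyrimidine→purine, transversion)
position 26: G→C (purine→pyrimidine, transversion)
position 27: C→A (pyrimidine→purine, transversion)
position 28: T→G (pyrimidine→purine, transversion)

0 transitions, 8 transversions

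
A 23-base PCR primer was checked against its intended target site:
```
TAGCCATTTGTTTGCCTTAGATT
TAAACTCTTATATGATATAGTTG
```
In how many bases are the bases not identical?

11

Comparing position by position, 11 bases differ: 3 (G/A), 4 (C/A), 6 (A/T), 7 (T/C), 10 (G/A), 12 (T/A), 15 (C/A), 16 (C/T), 17 (T/A), 21 (A/T), 23 (T/G).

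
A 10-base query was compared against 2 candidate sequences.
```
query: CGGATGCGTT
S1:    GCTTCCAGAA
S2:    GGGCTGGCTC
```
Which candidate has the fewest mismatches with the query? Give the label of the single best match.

Hamming distances to query — S1: 9; S2: 5.
Smallest is S2 with 5 mismatches.

S2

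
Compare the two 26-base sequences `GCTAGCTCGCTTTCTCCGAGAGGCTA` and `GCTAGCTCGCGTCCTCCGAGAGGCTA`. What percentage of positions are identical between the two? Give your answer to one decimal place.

92.3%

Mismatches at positions 11, 13 (1-based): 2 of 26.
Identical positions: 24/26 = 92.31% → 92.3%.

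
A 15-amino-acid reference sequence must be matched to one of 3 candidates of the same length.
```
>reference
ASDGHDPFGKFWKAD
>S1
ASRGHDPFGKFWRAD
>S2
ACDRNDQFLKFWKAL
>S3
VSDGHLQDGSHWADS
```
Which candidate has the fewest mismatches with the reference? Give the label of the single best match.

S1

S1 differs at 2 residues; S2 differs at 6 residues; S3 differs at 9 residues. The closest is S1.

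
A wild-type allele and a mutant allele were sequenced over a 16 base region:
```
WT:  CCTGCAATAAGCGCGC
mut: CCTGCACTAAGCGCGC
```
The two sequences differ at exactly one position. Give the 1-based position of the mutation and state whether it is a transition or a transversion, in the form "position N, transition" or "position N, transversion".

position 7, transversion

Position 7 changes A→C. A is a purine and C is a pyrimidine, so this is a transversion.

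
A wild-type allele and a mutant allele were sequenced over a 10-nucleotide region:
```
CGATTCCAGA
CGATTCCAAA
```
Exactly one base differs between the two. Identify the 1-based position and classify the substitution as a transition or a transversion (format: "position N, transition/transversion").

position 9, transition

Position 9 changes G→A. G is a purine and A is a purine, so this is a transition.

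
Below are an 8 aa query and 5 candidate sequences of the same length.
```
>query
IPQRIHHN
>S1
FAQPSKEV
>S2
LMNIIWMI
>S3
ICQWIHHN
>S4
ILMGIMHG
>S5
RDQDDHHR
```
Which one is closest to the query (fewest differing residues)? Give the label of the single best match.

Hamming distances to query — S1: 7; S2: 7; S3: 2; S4: 5; S5: 5.
Smallest is S3 with 2 mismatches.

S3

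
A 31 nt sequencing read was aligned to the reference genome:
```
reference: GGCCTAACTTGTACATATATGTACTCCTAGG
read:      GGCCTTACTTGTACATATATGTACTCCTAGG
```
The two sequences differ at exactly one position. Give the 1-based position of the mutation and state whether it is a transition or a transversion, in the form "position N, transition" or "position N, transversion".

position 6, transversion

Position 6 changes A→T. A is a purine and T is a pyrimidine, so this is a transversion.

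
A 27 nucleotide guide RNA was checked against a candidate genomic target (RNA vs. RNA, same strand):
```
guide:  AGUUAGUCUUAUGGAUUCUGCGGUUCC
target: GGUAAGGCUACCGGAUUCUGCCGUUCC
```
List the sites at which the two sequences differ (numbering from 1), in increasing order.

1, 4, 7, 10, 11, 12, 22

Differences at site 1 (A→G), site 4 (U→A), site 7 (U→G), site 10 (U→A), site 11 (A→C), site 12 (U→C), site 22 (G→C).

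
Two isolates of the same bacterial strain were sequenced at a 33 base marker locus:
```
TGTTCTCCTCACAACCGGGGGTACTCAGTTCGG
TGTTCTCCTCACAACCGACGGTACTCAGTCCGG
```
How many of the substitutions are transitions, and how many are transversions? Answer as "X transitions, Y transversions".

2 transitions, 1 transversion

Mismatches (1-based):
base 18: G→A (purine→purine, transition)
base 19: G→C (purine→pyrimidine, transversion)
base 30: T→C (pyrimidine→pyrimidine, transition)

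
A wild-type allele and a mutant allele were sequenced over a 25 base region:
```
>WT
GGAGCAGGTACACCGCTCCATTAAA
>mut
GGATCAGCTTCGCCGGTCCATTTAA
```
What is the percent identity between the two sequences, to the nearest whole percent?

76%

6 positions differ (4, 8, 10, 12, 16, 23), so 19 of 25 match: 19/25 = 76%.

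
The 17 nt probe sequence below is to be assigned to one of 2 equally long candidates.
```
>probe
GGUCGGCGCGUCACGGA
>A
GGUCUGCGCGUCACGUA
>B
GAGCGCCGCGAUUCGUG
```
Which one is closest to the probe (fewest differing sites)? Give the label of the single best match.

A

A differs at 2 sites; B differs at 8 sites. The closest is A.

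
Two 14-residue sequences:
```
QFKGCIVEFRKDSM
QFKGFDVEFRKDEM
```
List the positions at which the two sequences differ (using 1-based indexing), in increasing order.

5, 6, 13

Differences at position 5 (C→F), position 6 (I→D), position 13 (S→E).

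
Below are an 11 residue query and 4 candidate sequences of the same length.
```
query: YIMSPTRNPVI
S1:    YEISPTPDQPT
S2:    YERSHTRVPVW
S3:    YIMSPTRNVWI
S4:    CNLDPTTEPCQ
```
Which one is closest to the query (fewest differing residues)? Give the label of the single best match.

S3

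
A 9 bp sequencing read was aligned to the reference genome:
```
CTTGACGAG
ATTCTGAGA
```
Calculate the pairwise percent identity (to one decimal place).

7 positions differ (1, 4, 5, 6, 7, 8, 9), so 2 of 9 match: 2/9 = 22.22%.

22.2%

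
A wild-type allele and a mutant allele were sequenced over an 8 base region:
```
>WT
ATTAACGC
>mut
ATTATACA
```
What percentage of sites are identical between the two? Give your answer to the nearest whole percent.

50%

4 positions differ (5, 6, 7, 8), so 4 of 8 match: 4/8 = 50%.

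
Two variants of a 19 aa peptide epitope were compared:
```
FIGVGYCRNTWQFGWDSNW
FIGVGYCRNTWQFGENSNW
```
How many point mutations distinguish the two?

2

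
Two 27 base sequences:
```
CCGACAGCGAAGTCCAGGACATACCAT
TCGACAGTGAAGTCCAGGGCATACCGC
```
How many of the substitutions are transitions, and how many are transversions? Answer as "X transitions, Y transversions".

5 transitions, 0 transversions

Mismatches (1-based):
site 1: C→T (pyrimidine→pyrimidine, transition)
site 8: C→T (pyrimidine→pyrimidine, transition)
site 19: A→G (purine→purine, transition)
site 26: A→G (purine→purine, transition)
site 27: T→C (pyrimidine→pyrimidine, transition)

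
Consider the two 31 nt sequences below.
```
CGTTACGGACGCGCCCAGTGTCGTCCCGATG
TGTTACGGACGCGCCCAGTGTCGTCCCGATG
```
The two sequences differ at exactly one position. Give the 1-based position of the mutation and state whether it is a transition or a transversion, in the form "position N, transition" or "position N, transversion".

Position 1 changes C→T. C is a pyrimidine and T is a pyrimidine, so this is a transition.

position 1, transition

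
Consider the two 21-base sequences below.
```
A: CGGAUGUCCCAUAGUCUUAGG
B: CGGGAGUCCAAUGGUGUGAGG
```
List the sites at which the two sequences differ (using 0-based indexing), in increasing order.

Differences at site 3 (A→G), site 4 (U→A), site 9 (C→A), site 12 (A→G), site 15 (C→G), site 17 (U→G).

3, 4, 9, 12, 15, 17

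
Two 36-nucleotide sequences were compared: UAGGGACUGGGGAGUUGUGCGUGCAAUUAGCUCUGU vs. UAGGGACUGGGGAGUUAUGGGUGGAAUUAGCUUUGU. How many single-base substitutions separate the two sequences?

Comparing position by position, 4 bases differ: 17 (G/A), 20 (C/G), 24 (C/G), 33 (C/U).

4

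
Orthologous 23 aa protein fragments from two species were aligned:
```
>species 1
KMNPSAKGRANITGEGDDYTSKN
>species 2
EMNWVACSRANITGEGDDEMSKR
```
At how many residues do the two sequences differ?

8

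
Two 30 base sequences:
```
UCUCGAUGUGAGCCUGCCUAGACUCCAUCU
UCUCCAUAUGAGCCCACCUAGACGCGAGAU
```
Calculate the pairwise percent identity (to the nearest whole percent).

73%

Mismatches at positions 5, 8, 15, 16, 24, 26, 28, 29 (1-based): 8 of 30.
Identical positions: 22/30 = 73.33% → 73%.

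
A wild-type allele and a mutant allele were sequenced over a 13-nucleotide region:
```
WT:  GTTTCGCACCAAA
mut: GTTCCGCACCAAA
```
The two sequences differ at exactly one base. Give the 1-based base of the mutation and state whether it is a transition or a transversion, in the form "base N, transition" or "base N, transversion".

base 4, transition

The sequences differ only at base 4: T→C (pyrimidine→pyrimidine), a transition.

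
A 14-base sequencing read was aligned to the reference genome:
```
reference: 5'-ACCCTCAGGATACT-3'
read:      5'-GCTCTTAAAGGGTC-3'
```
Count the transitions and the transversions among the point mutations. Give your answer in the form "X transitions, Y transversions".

9 transitions, 1 transversion

Transitions (purine↔purine or pyrimidine↔pyrimidine): 1 A→G, 3 C→T, 6 C→T, 8 G→A, 9 G→A, 10 A→G, 12 A→G, 13 C→T, 14 T→C.
Transversions (purine↔pyrimidine): 11 T→G.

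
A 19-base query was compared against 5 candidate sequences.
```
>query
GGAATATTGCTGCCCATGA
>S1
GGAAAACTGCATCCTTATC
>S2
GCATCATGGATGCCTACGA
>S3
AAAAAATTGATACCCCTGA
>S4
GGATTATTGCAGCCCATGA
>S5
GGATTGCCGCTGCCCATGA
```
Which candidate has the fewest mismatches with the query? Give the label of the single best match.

Hamming distances to query — S1: 9; S2: 7; S3: 6; S4: 2; S5: 4.
Smallest is S4 with 2 mismatches.

S4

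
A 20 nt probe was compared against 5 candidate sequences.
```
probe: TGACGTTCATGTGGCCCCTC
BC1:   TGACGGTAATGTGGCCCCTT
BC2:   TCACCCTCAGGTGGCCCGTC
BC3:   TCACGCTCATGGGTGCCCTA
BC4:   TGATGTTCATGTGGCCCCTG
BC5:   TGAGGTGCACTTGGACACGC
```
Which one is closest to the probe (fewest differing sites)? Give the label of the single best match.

BC4

Hamming distances to probe — BC1: 3; BC2: 5; BC3: 6; BC4: 2; BC5: 7.
Smallest is BC4 with 2 mismatches.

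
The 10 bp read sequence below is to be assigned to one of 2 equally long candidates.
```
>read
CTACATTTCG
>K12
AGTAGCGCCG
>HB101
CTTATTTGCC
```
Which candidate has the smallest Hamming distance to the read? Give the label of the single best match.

HB101

Hamming distances to read — K12: 8; HB101: 5.
Smallest is HB101 with 5 mismatches.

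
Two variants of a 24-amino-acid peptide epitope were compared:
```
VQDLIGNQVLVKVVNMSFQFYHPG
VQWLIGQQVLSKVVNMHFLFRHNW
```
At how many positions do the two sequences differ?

8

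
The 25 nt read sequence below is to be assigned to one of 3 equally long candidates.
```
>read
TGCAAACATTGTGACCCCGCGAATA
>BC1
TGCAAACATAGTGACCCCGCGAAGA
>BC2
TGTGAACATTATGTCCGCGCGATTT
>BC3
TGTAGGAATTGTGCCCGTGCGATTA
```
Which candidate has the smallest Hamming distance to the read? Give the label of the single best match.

BC1

Hamming distances to read — BC1: 2; BC2: 7; BC3: 8.
Smallest is BC1 with 2 mismatches.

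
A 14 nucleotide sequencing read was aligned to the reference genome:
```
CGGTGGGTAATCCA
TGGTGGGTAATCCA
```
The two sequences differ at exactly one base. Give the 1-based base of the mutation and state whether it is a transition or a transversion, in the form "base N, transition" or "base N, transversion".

The sequences differ only at base 1: C→T (pyrimidine→pyrimidine), a transition.

base 1, transition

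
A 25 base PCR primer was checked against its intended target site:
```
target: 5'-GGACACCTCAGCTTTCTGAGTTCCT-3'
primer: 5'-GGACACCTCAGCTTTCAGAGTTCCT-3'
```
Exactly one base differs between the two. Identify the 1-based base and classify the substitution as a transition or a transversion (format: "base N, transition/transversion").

base 17, transversion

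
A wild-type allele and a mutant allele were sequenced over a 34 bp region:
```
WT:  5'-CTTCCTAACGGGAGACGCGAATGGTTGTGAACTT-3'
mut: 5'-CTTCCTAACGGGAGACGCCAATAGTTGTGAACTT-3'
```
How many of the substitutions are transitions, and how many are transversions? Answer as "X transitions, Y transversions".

1 transition, 1 transversion

Mismatches (1-based):
site 19: G→C (purine→pyrimidine, transversion)
site 23: G→A (purine→purine, transition)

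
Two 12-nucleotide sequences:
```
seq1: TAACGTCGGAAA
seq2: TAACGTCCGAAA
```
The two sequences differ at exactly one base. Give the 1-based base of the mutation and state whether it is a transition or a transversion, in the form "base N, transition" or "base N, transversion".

base 8, transversion

The sequences differ only at base 8: G→C (purine→pyrimidine), a transversion.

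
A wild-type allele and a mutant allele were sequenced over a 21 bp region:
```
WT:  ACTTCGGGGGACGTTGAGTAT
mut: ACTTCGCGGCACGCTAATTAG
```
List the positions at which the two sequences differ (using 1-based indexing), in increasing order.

7, 10, 14, 16, 18, 21

Scanning 1-based: 7: G/C; 10: G/C; 14: T/C; 16: G/A; 18: G/T; 21: T/G.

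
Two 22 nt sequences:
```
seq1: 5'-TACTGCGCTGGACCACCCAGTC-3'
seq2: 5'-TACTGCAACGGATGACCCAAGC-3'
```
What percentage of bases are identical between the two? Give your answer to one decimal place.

68.2%

7 positions differ (7, 8, 9, 13, 14, 20, 21), so 15 of 22 match: 15/22 = 68.18%.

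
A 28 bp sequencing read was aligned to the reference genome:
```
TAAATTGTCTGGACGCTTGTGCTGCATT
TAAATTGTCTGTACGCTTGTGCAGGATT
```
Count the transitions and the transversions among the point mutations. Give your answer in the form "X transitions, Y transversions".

0 transitions, 3 transversions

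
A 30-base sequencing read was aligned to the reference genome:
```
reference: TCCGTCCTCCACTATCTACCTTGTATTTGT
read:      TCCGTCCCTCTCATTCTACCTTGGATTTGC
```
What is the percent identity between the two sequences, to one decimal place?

76.7%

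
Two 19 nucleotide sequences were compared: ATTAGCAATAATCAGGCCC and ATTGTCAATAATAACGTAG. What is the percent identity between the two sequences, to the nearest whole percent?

Mismatches at positions 4, 5, 13, 15, 17, 18, 19 (1-based): 7 of 19.
Identical positions: 12/19 = 63.16% → 63%.

63%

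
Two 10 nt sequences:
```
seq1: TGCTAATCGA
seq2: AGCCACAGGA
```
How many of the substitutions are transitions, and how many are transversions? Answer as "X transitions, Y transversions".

1 transition, 4 transversions

Transitions (purine↔purine or pyrimidine↔pyrimidine): 4 T→C.
Transversions (purine↔pyrimidine): 1 T→A, 6 A→C, 7 T→A, 8 C→G.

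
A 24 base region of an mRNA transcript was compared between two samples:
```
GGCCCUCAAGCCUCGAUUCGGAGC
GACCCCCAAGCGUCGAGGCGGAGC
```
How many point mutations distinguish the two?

The sequences differ at bases 2, 6, 12, 17, 18 (1-based) — 5 in total.

5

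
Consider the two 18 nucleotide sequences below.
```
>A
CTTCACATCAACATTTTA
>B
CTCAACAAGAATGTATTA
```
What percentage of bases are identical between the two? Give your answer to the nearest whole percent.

Mismatches at positions 3, 4, 8, 9, 12, 13, 15 (1-based): 7 of 18.
Identical positions: 11/18 = 61.11% → 61%.

61%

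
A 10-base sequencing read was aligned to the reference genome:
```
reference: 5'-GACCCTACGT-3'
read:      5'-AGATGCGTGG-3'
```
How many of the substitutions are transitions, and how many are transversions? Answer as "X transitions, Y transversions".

Mismatches (1-based):
position 1: G→A (purine→purine, transition)
position 2: A→G (purine→purine, transition)
position 3: C→A (pyrimidine→purine, transversion)
position 4: C→T (pyrimidine→pyrimidine, transition)
position 5: C→G (pyrimidine→purine, transversion)
position 6: T→C (pyrimidine→pyrimidine, transition)
position 7: A→G (purine→purine, transition)
position 8: C→T (pyrimidine→pyrimidine, transition)
position 10: T→G (pyrimidine→purine, transversion)

6 transitions, 3 transversions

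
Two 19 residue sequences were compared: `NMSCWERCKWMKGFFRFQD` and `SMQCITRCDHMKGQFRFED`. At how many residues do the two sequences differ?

8

Comparing position by position, 8 residues differ: 1 (N/S), 3 (S/Q), 5 (W/I), 6 (E/T), 9 (K/D), 10 (W/H), 14 (F/Q), 18 (Q/E).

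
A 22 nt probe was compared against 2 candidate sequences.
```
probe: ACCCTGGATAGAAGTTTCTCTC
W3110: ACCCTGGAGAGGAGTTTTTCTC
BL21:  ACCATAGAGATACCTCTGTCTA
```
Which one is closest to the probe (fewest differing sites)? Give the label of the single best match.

W3110 differs at 3 sites; BL21 differs at 9 sites. The closest is W3110.

W3110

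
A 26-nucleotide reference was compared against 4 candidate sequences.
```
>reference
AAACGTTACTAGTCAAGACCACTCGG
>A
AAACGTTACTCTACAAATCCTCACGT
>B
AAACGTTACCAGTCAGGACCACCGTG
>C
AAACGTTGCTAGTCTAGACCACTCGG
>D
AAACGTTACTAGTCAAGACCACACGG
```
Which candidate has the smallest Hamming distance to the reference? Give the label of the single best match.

A differs at 8 bases; B differs at 5 bases; C differs at 2 bases; D differs at 1 base. The closest is D.

D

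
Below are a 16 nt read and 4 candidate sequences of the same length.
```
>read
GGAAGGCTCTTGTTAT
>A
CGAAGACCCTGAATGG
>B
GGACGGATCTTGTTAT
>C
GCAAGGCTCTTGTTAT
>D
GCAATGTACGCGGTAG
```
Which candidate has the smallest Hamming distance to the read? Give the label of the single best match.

Hamming distances to read — A: 8; B: 2; C: 1; D: 8.
Smallest is C with 1 mismatch.

C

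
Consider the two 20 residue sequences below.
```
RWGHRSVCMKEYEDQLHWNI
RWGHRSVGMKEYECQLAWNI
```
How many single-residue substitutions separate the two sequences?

3

The sequences differ at positions 8, 14, 17 (1-based) — 3 in total.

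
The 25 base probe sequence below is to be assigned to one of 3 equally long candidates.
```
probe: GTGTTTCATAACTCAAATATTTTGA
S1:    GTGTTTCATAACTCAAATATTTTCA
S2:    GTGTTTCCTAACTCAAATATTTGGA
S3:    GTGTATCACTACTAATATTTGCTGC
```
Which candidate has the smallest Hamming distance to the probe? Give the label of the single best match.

S1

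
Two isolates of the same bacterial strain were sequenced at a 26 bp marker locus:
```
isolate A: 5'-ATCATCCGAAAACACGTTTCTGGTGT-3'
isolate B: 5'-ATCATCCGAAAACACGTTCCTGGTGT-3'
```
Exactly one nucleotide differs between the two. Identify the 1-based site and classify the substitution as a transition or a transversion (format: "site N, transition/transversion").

site 19, transition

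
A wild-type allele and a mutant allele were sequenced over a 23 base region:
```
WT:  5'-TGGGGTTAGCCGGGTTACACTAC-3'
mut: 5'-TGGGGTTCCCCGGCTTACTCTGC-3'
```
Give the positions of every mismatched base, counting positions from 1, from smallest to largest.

8, 9, 14, 19, 22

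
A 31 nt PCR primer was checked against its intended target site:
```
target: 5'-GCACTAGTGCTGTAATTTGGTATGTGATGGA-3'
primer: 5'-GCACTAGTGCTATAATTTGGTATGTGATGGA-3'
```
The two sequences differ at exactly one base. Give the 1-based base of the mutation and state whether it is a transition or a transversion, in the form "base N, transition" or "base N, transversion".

base 12, transition

The sequences differ only at base 12: G→A (purine→purine), a transition.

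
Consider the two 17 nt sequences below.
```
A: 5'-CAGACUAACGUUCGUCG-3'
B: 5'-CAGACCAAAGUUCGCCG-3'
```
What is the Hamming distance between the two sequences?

Comparing position by position, 3 sites differ: 6 (U/C), 9 (C/A), 15 (U/C).

3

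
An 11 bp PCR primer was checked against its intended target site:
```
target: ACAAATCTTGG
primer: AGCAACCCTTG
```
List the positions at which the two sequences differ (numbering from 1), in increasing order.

Differences at position 2 (C→G), position 3 (A→C), position 6 (T→C), position 8 (T→C), position 10 (G→T).

2, 3, 6, 8, 10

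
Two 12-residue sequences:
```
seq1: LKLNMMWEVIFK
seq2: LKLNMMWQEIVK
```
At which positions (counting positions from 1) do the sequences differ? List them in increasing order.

Scanning 1-based: 8: E/Q; 9: V/E; 11: F/V.

8, 9, 11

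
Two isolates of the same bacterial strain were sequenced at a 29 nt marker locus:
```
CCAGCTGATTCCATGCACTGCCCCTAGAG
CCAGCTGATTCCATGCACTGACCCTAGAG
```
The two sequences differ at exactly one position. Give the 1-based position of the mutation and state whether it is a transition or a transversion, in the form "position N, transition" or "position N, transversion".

position 21, transversion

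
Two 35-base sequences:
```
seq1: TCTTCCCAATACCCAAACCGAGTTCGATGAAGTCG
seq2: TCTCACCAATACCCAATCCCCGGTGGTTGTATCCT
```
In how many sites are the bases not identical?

12

The sequences differ at sites 4, 5, 17, 20, 21, 23, 25, 27, 30, 32, 33, 35 (1-based) — 12 in total.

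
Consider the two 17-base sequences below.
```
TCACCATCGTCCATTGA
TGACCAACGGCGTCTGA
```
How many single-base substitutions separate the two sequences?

6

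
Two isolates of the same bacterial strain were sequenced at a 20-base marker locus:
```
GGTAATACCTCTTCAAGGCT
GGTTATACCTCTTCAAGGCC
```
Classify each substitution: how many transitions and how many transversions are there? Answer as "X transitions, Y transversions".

Transitions (purine↔purine or pyrimidine↔pyrimidine): 20 T→C.
Transversions (purine↔pyrimidine): 4 A→T.

1 transition, 1 transversion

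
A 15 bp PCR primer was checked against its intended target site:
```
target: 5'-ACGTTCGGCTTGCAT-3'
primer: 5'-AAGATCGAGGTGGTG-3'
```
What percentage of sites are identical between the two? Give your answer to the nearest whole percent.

47%

8 positions differ (2, 4, 8, 9, 10, 13, 14, 15), so 7 of 15 match: 7/15 = 46.67%.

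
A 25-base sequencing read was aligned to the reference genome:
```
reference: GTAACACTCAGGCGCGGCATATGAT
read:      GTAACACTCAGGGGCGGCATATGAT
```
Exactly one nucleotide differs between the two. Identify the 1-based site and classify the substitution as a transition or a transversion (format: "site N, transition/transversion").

site 13, transversion

Site 13 changes C→G. C is a pyrimidine and G is a purine, so this is a transversion.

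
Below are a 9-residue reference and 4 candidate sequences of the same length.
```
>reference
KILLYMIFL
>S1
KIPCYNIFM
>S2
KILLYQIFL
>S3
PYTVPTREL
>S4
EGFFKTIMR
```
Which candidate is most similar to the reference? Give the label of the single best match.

S2

Hamming distances to reference — S1: 4; S2: 1; S3: 8; S4: 8.
Smallest is S2 with 1 mismatch.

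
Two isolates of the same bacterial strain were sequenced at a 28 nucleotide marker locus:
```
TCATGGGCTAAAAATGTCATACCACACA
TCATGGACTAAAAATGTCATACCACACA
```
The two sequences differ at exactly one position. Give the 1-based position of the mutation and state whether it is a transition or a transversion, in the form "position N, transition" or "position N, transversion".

position 7, transition

Position 7 changes G→A. G is a purine and A is a purine, so this is a transition.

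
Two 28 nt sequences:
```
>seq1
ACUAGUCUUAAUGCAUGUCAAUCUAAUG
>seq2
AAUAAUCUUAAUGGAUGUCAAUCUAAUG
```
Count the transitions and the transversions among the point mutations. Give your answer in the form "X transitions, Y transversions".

Transitions (purine↔purine or pyrimidine↔pyrimidine): 5 G→A.
Transversions (purine↔pyrimidine): 2 C→A, 14 C→G.

1 transition, 2 transversions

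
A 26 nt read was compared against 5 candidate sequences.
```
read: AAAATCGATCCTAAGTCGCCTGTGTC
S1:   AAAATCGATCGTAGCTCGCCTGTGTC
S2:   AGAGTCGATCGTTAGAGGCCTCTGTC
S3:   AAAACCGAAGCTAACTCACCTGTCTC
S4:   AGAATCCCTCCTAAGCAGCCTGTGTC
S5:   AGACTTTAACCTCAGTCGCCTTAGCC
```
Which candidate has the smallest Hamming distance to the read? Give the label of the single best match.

S1 differs at 3 bases; S2 differs at 7 bases; S3 differs at 6 bases; S4 differs at 5 bases; S5 differs at 9 bases. The closest is S1.

S1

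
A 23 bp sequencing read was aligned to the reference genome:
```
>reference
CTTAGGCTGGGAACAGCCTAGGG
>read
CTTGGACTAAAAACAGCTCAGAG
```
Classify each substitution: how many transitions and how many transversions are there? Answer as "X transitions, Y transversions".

8 transitions, 0 transversions

Mismatches (1-based):
site 4: A→G (purine→purine, transition)
site 6: G→A (purine→purine, transition)
site 9: G→A (purine→purine, transition)
site 10: G→A (purine→purine, transition)
site 11: G→A (purine→purine, transition)
site 18: C→T (pyrimidine→pyrimidine, transition)
site 19: T→C (pyrimidine→pyrimidine, transition)
site 22: G→A (purine→purine, transition)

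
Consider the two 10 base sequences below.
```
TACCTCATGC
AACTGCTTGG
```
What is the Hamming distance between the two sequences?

5

Mismatches (1-based): position 1: T→A; position 4: C→T; position 5: T→G; position 7: A→T; position 10: C→G.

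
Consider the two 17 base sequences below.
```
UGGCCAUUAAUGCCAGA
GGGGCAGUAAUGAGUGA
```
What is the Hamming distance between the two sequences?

Comparing position by position, 6 positions differ: 1 (U/G), 4 (C/G), 7 (U/G), 13 (C/A), 14 (C/G), 15 (A/U).

6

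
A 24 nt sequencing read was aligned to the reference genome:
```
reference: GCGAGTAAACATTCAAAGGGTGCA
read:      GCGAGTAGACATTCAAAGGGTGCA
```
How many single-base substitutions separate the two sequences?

The sequences differ at sites 8 (1-based) — 1 in total.

1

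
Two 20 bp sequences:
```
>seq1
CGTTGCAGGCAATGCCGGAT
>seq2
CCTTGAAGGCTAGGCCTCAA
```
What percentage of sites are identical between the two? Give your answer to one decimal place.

65.0%

Mismatches at positions 2, 6, 11, 13, 17, 18, 20 (1-based): 7 of 20.
Identical positions: 13/20 = 65% → 65.0%.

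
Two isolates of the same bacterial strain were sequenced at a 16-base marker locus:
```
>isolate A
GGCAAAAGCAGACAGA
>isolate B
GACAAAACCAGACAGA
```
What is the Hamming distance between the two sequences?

2

The sequences differ at bases 2, 8 (1-based) — 2 in total.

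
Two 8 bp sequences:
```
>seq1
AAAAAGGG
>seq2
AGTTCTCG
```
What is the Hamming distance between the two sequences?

Mismatches (1-based): site 2: A→G; site 3: A→T; site 4: A→T; site 5: A→C; site 6: G→T; site 7: G→C.

6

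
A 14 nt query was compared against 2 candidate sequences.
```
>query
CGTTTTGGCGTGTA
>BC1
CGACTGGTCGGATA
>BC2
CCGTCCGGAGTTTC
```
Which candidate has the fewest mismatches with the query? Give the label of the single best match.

BC1

Hamming distances to query — BC1: 6; BC2: 7.
Smallest is BC1 with 6 mismatches.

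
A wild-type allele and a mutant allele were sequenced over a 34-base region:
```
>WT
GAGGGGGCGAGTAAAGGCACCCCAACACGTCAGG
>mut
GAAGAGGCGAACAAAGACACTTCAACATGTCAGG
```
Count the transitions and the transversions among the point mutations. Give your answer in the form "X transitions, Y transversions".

Mismatches (1-based):
site 3: G→A (purine→purine, transition)
site 5: G→A (purine→purine, transition)
site 11: G→A (purine→purine, transition)
site 12: T→C (pyrimidine→pyrimidine, transition)
site 17: G→A (purine→purine, transition)
site 21: C→T (pyrimidine→pyrimidine, transition)
site 22: C→T (pyrimidine→pyrimidine, transition)
site 28: C→T (pyrimidine→pyrimidine, transition)

8 transitions, 0 transversions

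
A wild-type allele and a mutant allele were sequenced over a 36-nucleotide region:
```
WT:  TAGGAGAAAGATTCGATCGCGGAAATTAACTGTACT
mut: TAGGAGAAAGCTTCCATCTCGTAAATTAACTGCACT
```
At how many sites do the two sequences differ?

5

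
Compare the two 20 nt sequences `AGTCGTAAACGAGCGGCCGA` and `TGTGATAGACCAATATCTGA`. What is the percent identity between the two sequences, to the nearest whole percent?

50%

10 positions differ (1, 4, 5, 8, 11, 13, 14, 15, 16, 18), so 10 of 20 match: 10/20 = 50%.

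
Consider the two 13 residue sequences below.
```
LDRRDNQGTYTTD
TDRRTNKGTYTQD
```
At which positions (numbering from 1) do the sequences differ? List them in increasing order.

1, 5, 7, 12

Differences at position 1 (L→T), position 5 (D→T), position 7 (Q→K), position 12 (T→Q).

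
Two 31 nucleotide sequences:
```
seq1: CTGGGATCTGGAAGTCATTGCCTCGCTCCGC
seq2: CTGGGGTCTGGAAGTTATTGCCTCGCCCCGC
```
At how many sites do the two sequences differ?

3

Mismatches (1-based): site 6: A→G; site 16: C→T; site 27: T→C.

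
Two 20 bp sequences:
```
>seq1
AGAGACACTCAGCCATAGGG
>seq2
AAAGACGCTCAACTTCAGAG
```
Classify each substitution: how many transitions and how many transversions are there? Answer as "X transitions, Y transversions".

6 transitions, 1 transversion

Transitions (purine↔purine or pyrimidine↔pyrimidine): 2 G→A, 7 A→G, 12 G→A, 14 C→T, 16 T→C, 19 G→A.
Transversions (purine↔pyrimidine): 15 A→T.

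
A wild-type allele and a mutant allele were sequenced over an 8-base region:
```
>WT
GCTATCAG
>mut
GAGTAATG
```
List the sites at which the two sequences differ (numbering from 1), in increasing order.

2, 3, 4, 5, 6, 7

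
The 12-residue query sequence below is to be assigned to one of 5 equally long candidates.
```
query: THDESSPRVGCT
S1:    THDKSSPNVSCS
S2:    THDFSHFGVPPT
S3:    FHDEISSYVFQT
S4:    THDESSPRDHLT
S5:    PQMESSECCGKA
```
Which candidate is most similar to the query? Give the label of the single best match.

S4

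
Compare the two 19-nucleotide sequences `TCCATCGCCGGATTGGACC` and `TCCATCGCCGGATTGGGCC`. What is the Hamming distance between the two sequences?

1

The sequences differ at bases 17 (1-based) — 1 in total.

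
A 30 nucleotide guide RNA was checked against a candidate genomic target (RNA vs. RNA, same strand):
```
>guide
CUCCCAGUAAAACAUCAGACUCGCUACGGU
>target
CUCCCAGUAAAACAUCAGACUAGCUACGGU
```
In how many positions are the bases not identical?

1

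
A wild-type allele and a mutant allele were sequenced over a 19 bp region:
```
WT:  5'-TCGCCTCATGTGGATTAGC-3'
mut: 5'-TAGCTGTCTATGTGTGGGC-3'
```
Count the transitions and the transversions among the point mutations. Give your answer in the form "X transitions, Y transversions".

Mismatches (1-based):
base 2: C→A (pyrimidine→purine, transversion)
base 5: C→T (pyrimidine→pyrimidine, transition)
base 6: T→G (pyrimidine→purine, transversion)
base 7: C→T (pyrimidine→pyrimidine, transition)
base 8: A→C (purine→pyrimidine, transversion)
base 10: G→A (purine→purine, transition)
base 13: G→T (purine→pyrimidine, transversion)
base 14: A→G (purine→purine, transition)
base 16: T→G (pyrimidine→purine, transversion)
base 17: A→G (purine→purine, transition)

5 transitions, 5 transversions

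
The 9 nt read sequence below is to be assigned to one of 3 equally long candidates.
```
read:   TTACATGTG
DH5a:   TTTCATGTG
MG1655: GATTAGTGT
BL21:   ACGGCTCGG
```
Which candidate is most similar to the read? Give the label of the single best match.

DH5a differs at 1 position; MG1655 differs at 8 positions; BL21 differs at 7 positions. The closest is DH5a.

DH5a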